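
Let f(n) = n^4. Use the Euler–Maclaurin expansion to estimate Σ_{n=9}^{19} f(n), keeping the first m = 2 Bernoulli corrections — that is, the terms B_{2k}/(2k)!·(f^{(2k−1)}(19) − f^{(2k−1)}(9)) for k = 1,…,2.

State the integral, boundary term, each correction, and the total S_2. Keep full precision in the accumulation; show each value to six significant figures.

S_2 ≈ 553894

The integral term ∫_9^19 x^4 dx = 483410.
½[f(9) + f(19)] = ½[6561.00 + 130321] = 68441.0.
So far: 551851.
Correction k=1: B_{2}/2! · (f^{(1)}(19) − f^{(1)}(9)) = 1/12 · (27436.0 − 2916.00) = 2043.33.
Partial sum through k=1: 553894.
Correction k=2: B_{4}/4! · (f^{(3)}(19) − f^{(3)}(9)) = −1/720 · (456.000 − 216.000) = -0.333333.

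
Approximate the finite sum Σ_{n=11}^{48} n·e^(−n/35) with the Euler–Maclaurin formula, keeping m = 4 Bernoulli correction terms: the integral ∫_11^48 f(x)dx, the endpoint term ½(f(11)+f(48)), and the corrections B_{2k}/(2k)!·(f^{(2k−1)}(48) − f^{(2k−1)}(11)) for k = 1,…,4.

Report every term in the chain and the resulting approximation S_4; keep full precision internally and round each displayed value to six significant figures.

S_4 ≈ 448.730

Integral: ∫_11^48 x·e^(−x/35) dx = 438.673.
Endpoint term: (f(11) + f(48))/2 = (8.03341 + 12.1797)/2 = 10.1066.
So far: 448.779.
Order-1 term: 1/12 · (-0.0942478 − 0.500784) = -0.0495860.
Partial sum through k=1: 448.730.
Order-2 term: −1/720 · (0.000337339 − 0.00160115) = 1.75529e-06.
Partial sum through k=2: 448.730.
Order-3 term: 1/30240 · (6.13564e-07 − 2.28040e-06) = -5.51203e-11.
Partial sum through k=3: 448.730.
Order-4 term: −1/1209600 · (7.76937e-10 − 2.65612e-09) = 1.55355e-15.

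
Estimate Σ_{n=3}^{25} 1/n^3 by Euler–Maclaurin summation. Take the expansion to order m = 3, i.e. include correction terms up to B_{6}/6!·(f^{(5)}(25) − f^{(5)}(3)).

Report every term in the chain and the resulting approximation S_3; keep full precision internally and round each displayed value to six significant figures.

S_3 ≈ 0.0762902

The integral term ∫_3^25 1/x^3 dx = 0.0547556.
Boundary: ½(f(3) + f(25)) = ½(0.0370370 + 6.40000e-05) = 0.0185505.
Running total after boundary: 0.0733061.
k=1: B_{2}/(2)! × [f^{(1)}(25) − f^{(1)}(3)] = 1/12 × (-7.68000e-06 − (-0.0370370)) = 0.00308578.
After k=1: 0.0763919.
k=2: B_{4}/(4)! × [f^{(3)}(25) − f^{(3)}(3)] = −1/720 × (-2.45760e-07 − (-0.0823045)) = -0.000114312.
After k=2: 0.0762775.
k=3: B_{6}/(6)! × [f^{(5)}(25) − f^{(5)}(3)] = 1/30240 × (-1.65151e-08 − (-0.384088)) = 1.27013e-05.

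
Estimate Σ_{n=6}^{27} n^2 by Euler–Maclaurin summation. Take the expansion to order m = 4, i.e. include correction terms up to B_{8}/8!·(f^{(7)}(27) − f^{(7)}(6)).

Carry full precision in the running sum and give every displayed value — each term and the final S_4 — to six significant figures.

S_4 ≈ 6875.00

The integral term ∫_6^27 x^2 dx = 6489.00.
½[f(6) + f(27)] = ½[36.0000 + 729.000] = 382.500.
Running total after boundary: 6871.50.
Correction k=1: B_{2}/2! · (f^{(1)}(27) − f^{(1)}(6)) = 1/12 · (54.0000 − 12.0000) = 3.50000.
After k=1: 6875.00.
Correction k=2: B_{4}/4! · (f^{(3)}(27) − f^{(3)}(6)) = −1/720 · (0.00000 − 0.00000) = 0.00000.
After k=2: 6875.00.
Correction k=3: B_{6}/6! · (f^{(5)}(27) − f^{(5)}(6)) = 1/30240 · (0.00000 − 0.00000) = 0.00000.
After k=3: 6875.00.
Correction k=4: B_{8}/8! · (f^{(7)}(27) − f^{(7)}(6)) = −1/1209600 · (0.00000 − 0.00000) = 0.00000.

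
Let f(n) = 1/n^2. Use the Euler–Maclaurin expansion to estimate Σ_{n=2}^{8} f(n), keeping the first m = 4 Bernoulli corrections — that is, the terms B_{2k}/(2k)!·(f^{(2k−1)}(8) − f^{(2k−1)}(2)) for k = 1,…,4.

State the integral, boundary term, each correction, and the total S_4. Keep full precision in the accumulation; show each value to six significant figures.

Integral: ∫_2^8 1/x^2 dx = 0.375000.
Boundary: ½(f(2) + f(8)) = ½(0.250000 + 0.0156250) = 0.132812.
Integral + boundary = 0.507812.
Correction k=1: B_{2}/2! · (f^{(1)}(8) − f^{(1)}(2)) = 1/12 · (-0.00390625 − (-0.250000)) = 0.0205078.
After k=1: 0.528320.
Correction k=2: B_{4}/4! · (f^{(3)}(8) − f^{(3)}(2)) = −1/720 · (-0.000732422 − (-0.750000)) = -0.00104065.
After k=2: 0.527280.
Correction k=3: B_{6}/6! · (f^{(5)}(8) − f^{(5)}(2)) = 1/30240 · (-0.000343323 − (-5.62500)) = 0.000186001.
After k=3: 0.527466.
Correction k=4: B_{8}/8! · (f^{(7)}(8) − f^{(7)}(2)) = −1/1209600 · (-0.000300407 − (-78.7500)) = -6.51039e-05.

S_4 ≈ 0.527401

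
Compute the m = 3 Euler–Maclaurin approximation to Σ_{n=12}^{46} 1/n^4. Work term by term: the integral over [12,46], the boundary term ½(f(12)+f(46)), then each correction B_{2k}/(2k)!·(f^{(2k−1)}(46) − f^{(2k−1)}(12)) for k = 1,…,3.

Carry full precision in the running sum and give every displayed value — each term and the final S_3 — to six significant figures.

∫_12^46 1/x^4 dx evaluates to 0.000189477.
½[f(12) + f(46)] = ½[4.82253e-05 + 2.23341e-07] = 2.42243e-05.
Integral + boundary = 0.000213701.
k=1: B_{2}/(2)! × [f^{(1)}(46) − f^{(1)}(12)] = 1/12 × (-1.94210e-08 − (-1.60751e-05)) = 1.33797e-06.
Running total after k=1: 0.000215039.
k=2: B_{4}/(4)! × [f^{(3)}(46) − f^{(3)}(12)] = −1/720 × (-2.75345e-10 − (-3.34898e-06)) = -4.65098e-09.
Running total after k=2: 0.000215034.
k=3: B_{6}/(6)! × [f^{(5)}(46) − f^{(5)}(12)] = 1/30240 × (-7.28700e-12 − (-1.30238e-06)) = 4.30679e-11.

S_3 ≈ 0.000215034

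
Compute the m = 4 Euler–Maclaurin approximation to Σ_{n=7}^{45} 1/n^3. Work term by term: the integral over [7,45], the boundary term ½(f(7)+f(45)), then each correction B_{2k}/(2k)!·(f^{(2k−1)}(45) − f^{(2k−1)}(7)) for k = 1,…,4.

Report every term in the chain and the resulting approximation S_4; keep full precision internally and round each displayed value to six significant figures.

The integral term ∫_7^45 1/x^3 dx = 0.00995717.
Endpoint term: (f(7) + f(45))/2 = (0.00291545 + 1.09739e-05)/2 = 0.00146321.
Running total after boundary: 0.0114204.
Correction k=1: B_{2}/2! · (f^{(1)}(45) − f^{(1)}(7)) = 1/12 · (-7.31596e-07 − (-0.00124948)) = 0.000104062.
Running total after k=1: 0.0115244.
Correction k=2: B_{4}/4! · (f^{(3)}(45) − f^{(3)}(7)) = −1/720 · (-7.22564e-09 − (-0.000509992)) = -7.08312e-07.
Running total after k=2: 0.0115237.
Correction k=3: B_{6}/6! · (f^{(5)}(45) − f^{(5)}(7)) = 1/30240 · (-1.49865e-10 − (-0.000437136)) = 1.44555e-08.
Running total after k=3: 0.0115237.
Correction k=4: B_{8}/8! · (f^{(7)}(45) − f^{(7)}(7)) = −1/1209600 · (-5.32854e-12 − (-0.000642322)) = -5.31020e-10.

S_4 ≈ 0.0115237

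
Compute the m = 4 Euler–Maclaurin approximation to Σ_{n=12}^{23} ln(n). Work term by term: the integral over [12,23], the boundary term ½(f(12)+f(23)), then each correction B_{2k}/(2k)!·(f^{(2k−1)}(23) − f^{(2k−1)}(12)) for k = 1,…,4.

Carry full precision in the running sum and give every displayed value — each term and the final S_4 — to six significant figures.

Integral: ∫_12^23 ln(x) dx = 31.2975.
½[f(12) + f(23)] = ½[2.48491 + 3.13549] = 2.81020.
Integral + boundary = 34.1077.
k=1: B_{2}/(2)! × [f^{(1)}(23) − f^{(1)}(12)] = 1/12 × (0.0434783 − 0.0833333) = -0.00332126.
Partial sum through k=1: 34.1044.
k=2: B_{4}/(4)! × [f^{(3)}(23) − f^{(3)}(12)] = −1/720 × (0.000164379 − 0.00115741) = 1.37921e-06.
Partial sum through k=2: 34.1044.
k=3: B_{6}/(6)! × [f^{(5)}(23) − f^{(5)}(12)] = 1/30240 × (3.72883e-06 − 9.64506e-05) = -3.06620e-09.
Partial sum through k=3: 34.1044.
k=4: B_{8}/(8)! × [f^{(7)}(23) − f^{(7)}(12)] = −1/1209600 × (2.11465e-07 − 2.00939e-05) = 1.64372e-11.

S_4 ≈ 34.1044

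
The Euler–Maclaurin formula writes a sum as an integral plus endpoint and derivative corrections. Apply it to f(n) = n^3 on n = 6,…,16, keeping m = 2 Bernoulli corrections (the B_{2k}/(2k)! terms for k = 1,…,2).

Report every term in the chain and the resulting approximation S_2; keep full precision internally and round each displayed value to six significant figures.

Integral: ∫_6^16 x^3 dx = 16060.0.
½[f(6) + f(16)] = ½[216.000 + 4096.00] = 2156.00.
Running total after boundary: 18216.0.
k=1: B_{2}/(2)! × [f^{(1)}(16) − f^{(1)}(6)] = 1/12 × (768.000 − 108.000) = 55.0000.
Running total after k=1: 18271.0.
k=2: B_{4}/(4)! × [f^{(3)}(16) − f^{(3)}(6)] = −1/720 × (6.00000 − 6.00000) = 0.00000.

S_2 ≈ 18271.0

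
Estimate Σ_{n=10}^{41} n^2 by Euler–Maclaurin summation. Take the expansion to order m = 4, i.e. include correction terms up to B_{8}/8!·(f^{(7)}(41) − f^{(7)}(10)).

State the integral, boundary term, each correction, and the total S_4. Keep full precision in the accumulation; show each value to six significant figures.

∫_10^41 x^2 dx evaluates to 22640.3.
Endpoint term: (f(10) + f(41))/2 = (100.000 + 1681.00)/2 = 890.500.
So far: 23530.8.
Order-1 term: 1/12 · (82.0000 − 20.0000) = 5.16667.
After k=1: 23536.0.
Order-2 term: −1/720 · (0.00000 − 0.00000) = 0.00000.
After k=2: 23536.0.
Order-3 term: 1/30240 · (0.00000 − 0.00000) = 0.00000.
After k=3: 23536.0.
Order-4 term: −1/1209600 · (0.00000 − 0.00000) = 0.00000.

S_4 ≈ 23536.0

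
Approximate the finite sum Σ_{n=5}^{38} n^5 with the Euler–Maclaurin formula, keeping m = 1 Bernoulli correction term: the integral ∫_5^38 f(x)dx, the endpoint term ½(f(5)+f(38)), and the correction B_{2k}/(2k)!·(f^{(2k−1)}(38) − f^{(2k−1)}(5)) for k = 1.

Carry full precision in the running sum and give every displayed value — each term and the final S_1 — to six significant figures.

S_1 ≈ 5.42308e+08

Integral: ∫_5^38 x^5 dx = 5.01820e+08.
½[f(5) + f(38)] = ½[3125.00 + 7.92352e+07] = 3.96191e+07.
Running total after boundary: 5.41439e+08.
k=1: B_{2}/(2)! × [f^{(1)}(38) − f^{(1)}(5)] = 1/12 × (1.04257e+07 − 3125.00) = 868546.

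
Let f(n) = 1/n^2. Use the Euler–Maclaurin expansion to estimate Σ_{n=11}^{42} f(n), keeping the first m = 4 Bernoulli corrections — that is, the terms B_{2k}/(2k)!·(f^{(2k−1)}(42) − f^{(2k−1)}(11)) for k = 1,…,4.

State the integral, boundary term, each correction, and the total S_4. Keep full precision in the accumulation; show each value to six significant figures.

∫_11^42 1/x^2 dx evaluates to 0.0670996.
Endpoint term: (f(11) + f(42))/2 = (0.00826446 + 0.000566893)/2 = 0.00441568.
So far: 0.0715152.
Correction k=1: B_{2}/2! · (f^{(1)}(42) − f^{(1)}(11)) = 1/12 · (-2.69949e-05 − (-0.00150263)) = 0.000122970.
Partial sum through k=1: 0.0716382.
Correction k=2: B_{4}/4! · (f^{(3)}(42) − f^{(3)}(11)) = −1/720 · (-1.83639e-07 − (-0.000149021)) = -2.06719e-07.
Partial sum through k=2: 0.0716380.
Correction k=3: B_{6}/6! · (f^{(5)}(42) − f^{(5)}(11)) = 1/30240 · (-3.12311e-09 − (-3.69474e-05)) = 1.22170e-09.
Partial sum through k=3: 0.0716380.
Correction k=4: B_{8}/8! · (f^{(7)}(42) − f^{(7)}(11)) = −1/1209600 · (-9.91464e-11 − (-1.70996e-05)) = -1.41365e-11.

S_4 ≈ 0.0716380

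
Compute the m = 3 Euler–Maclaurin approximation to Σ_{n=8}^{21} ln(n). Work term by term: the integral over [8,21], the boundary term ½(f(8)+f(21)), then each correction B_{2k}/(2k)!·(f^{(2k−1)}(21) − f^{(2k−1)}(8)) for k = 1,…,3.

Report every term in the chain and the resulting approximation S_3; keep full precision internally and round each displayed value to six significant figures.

∫_8^21 ln(x) dx evaluates to 34.2994.
½[f(8) + f(21)] = ½[2.07944 + 3.04452] = 2.56198.
Running total after boundary: 36.8614.
Correction k=1: B_{2}/2! · (f^{(1)}(21) − f^{(1)}(8)) = 1/12 · (0.0476190 − 0.125000) = -0.00644841.
After k=1: 36.8550.
Correction k=2: B_{4}/4! · (f^{(3)}(21) − f^{(3)}(8)) = −1/720 · (0.000215959 − 0.00390625) = 5.12540e-06.
After k=2: 36.8550.
Correction k=3: B_{6}/6! · (f^{(5)}(21) − f^{(5)}(8)) = 1/30240 · (5.87645e-06 − 0.000732422) = -2.40260e-08.

S_3 ≈ 36.8550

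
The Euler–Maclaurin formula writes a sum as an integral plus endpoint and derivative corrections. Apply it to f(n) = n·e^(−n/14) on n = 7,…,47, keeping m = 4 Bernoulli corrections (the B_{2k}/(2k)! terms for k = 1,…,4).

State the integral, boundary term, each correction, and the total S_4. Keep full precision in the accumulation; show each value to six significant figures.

S_4 ≈ 151.481

The integral term ∫_7^47 x·e^(−x/14) dx = 148.571.
Endpoint term: (f(7) + f(47))/2 = (4.24571 + 1.63723)/2 = 2.94147.
So far: 151.513.
Correction k=1: B_{2}/2! · (f^{(1)}(47) − f^{(1)}(7)) = 1/12 · (-0.0821102 − 0.303265) = -0.0321146.
Partial sum through k=1: 151.481.
Correction k=2: B_{4}/4! · (f^{(3)}(47) − f^{(3)}(7)) = −1/720 · (-6.34742e-05 − 0.00773636) = 1.08331e-05.
Partial sum through k=2: 151.481.
Correction k=3: B_{6}/6! · (f^{(5)}(47) − f^{(5)}(7)) = 1/30240 · (1.48970e-06 − 7.10482e-05) = -2.30022e-09.
Partial sum through k=3: 151.481.
Correction k=4: B_{8}/8! · (f^{(7)}(47) − f^{(7)}(7)) = −1/1209600 · (1.68533e-08 − 5.23598e-07) = 4.18936e-13.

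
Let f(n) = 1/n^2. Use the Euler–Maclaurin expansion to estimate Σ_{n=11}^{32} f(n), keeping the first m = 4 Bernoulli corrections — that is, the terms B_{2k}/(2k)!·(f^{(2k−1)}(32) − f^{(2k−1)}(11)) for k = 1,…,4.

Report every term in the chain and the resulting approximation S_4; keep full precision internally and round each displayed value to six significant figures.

The integral term ∫_11^32 1/x^2 dx = 0.0596591.
Endpoint term: (f(11) + f(32))/2 = (0.00826446 + 0.000976562)/2 = 0.00462051.
Integral + boundary = 0.0642796.
Correction k=1: B_{2}/2! · (f^{(1)}(32) − f^{(1)}(11)) = 1/12 · (-6.10352e-05 − (-0.00150263)) = 0.000120133.
Running total after k=1: 0.0643997.
Correction k=2: B_{4}/4! · (f^{(3)}(32) − f^{(3)}(11)) = −1/720 · (-7.15256e-07 − (-0.000149021)) = -2.05980e-07.
Running total after k=2: 0.0643995.
Correction k=3: B_{6}/6! · (f^{(5)}(32) − f^{(5)}(11)) = 1/30240 · (-2.09548e-08 − (-3.69474e-05)) = 1.22111e-09.
Running total after k=3: 0.0643995.
Correction k=4: B_{8}/8! · (f^{(7)}(32) − f^{(7)}(11)) = −1/1209600 · (-1.14596e-09 − (-1.70996e-05)) = -1.41356e-11.

S_4 ≈ 0.0643995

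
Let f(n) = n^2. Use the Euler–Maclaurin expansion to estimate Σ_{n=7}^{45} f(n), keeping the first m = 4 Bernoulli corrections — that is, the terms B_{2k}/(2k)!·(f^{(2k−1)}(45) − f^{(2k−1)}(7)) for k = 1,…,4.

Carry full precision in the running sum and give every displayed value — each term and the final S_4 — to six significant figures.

The integral term ∫_7^45 x^2 dx = 30260.7.
Boundary: ½(f(7) + f(45)) = ½(49.0000 + 2025.00) = 1037.00.
So far: 31297.7.
k=1: B_{2}/(2)! × [f^{(1)}(45) − f^{(1)}(7)] = 1/12 × (90.0000 − 14.0000) = 6.33333.
Partial sum through k=1: 31304.0.
k=2: B_{4}/(4)! × [f^{(3)}(45) − f^{(3)}(7)] = −1/720 × (0.00000 − 0.00000) = 0.00000.
Partial sum through k=2: 31304.0.
k=3: B_{6}/(6)! × [f^{(5)}(45) − f^{(5)}(7)] = 1/30240 × (0.00000 − 0.00000) = 0.00000.
Partial sum through k=3: 31304.0.
k=4: B_{8}/(8)! × [f^{(7)}(45) − f^{(7)}(7)] = −1/1209600 × (0.00000 − 0.00000) = 0.00000.

S_4 ≈ 31304.0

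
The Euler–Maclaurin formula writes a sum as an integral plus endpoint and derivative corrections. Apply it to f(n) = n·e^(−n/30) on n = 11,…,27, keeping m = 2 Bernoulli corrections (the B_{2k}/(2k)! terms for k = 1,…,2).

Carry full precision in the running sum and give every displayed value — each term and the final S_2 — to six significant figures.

The integral term ∫_11^27 x·e^(−x/30) dx = 157.206.
Boundary: ½(f(11) + f(27)) = ½(7.62345 + 10.9774) = 9.30041.
So far: 166.506.
Order-1 term: 1/12 · (0.0406570 − 0.438926) = -0.0331891.
Running total after k=1: 166.473.
Order-2 term: −1/720 · (0.000948663 − 0.00202779) = 1.49878e-06.

S_2 ≈ 166.473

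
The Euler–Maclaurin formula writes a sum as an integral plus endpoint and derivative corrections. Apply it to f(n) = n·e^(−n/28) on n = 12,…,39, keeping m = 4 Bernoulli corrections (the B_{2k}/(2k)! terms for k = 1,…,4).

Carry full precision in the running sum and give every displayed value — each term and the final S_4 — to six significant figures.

S_4 ≈ 272.392

∫_12^39 x·e^(−x/28) dx evaluates to 263.680.
Endpoint term: (f(12) + f(39))/2 = (7.81727 + 9.68622)/2 = 8.75175.
Running total after boundary: 272.431.
k=1: B_{2}/(2)! × [f^{(1)}(39) − f^{(1)}(12)] = 1/12 × (-0.0975718 − 0.372251) = -0.0391519.
Running total after k=1: 272.392.
k=2: B_{4}/(4)! × [f^{(3)}(39) − f^{(3)}(12)] = −1/720 × (0.000509129 − 0.00213664) = 2.26044e-06.
Running total after k=2: 272.392.
k=3: B_{6}/(6)! × [f^{(5)}(39) − f^{(5)}(12)] = 1/30240 × (1.45754e-06 − 4.84500e-06) = -1.12019e-10.
Running total after k=3: 272.392.
k=4: B_{8}/(8)! × [f^{(7)}(39) − f^{(7)}(12)] = −1/1209600 × (2.88990e-09 − 8.88353e-09) = 4.95505e-15.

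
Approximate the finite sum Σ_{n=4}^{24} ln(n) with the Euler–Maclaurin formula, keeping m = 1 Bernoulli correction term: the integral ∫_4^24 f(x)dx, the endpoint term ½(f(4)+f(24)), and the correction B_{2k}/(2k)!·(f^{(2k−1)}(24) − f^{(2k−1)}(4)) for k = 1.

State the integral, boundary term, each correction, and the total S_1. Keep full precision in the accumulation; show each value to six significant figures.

S_1 ≈ 52.9929

Integral: ∫_4^24 ln(x) dx = 50.7281.
Endpoint term: (f(4) + f(24))/2 = (1.38629 + 3.17805)/2 = 2.28217.
Integral + boundary = 53.0103.
Order-1 term: 1/12 · (0.0416667 − 0.250000) = -0.0173611.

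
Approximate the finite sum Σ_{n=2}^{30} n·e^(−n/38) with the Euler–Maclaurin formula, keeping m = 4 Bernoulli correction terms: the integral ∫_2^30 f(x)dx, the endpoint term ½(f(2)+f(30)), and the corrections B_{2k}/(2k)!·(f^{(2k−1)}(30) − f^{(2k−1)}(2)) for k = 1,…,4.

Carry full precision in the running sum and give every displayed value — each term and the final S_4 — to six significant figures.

S_4 ≈ 276.410

The integral term ∫_2^30 x·e^(−x/38) dx = 268.716.
½[f(2) + f(30)] = ½[1.89746 + 13.6225] = 7.75999.
So far: 276.476.
Correction k=1: B_{2}/2! · (f^{(1)}(30) − f^{(1)}(2)) = 1/12 · (0.0955966 − 0.898796) = -0.0669333.
After k=1: 276.410.
Correction k=2: B_{4}/4! · (f^{(3)}(30) − f^{(3)}(2)) = −1/720 · (0.000695127 − 0.00193646) = 1.72408e-06.
After k=2: 276.410.
Correction k=3: B_{6}/6! · (f^{(5)}(30) − f^{(5)}(2)) = 1/30240 · (9.16934e-07 − 2.25104e-06) = -4.41171e-11.
After k=3: 276.410.
Correction k=4: B_{8}/8! · (f^{(7)}(30) − f^{(7)}(2)) = −1/1209600 · (9.36619e-10 − 2.18908e-09) = 1.03543e-15.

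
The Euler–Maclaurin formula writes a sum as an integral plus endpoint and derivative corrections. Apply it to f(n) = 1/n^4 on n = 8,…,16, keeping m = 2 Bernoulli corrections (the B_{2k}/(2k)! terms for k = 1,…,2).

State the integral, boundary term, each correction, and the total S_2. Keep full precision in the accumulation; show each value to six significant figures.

S_2 ≈ 0.000709137

∫_8^16 1/x^4 dx evaluates to 0.000569661.
½[f(8) + f(16)] = ½[0.000244141 + 1.52588e-05] = 0.000129700.
So far: 0.000699361.
k=1: B_{2}/(2)! × [f^{(1)}(16) − f^{(1)}(8)] = 1/12 × (-3.81470e-06 − (-0.000122070)) = 9.85463e-06.
After k=1: 0.000709216.
k=2: B_{4}/(4)! × [f^{(3)}(16) − f^{(3)}(8)] = −1/720 × (-4.47035e-07 − (-5.72205e-05)) = -7.88520e-08.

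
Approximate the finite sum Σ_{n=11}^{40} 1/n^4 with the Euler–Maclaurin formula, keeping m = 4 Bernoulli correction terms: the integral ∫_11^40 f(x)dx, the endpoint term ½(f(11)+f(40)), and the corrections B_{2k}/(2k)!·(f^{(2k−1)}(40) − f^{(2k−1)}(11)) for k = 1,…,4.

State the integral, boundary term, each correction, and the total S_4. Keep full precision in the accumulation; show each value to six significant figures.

S_4 ≈ 0.000281634

∫_11^40 1/x^4 dx evaluates to 0.000245230.
½[f(11) + f(40)] = ½[6.83013e-05 + 3.90625e-07] = 3.43460e-05.
So far: 0.000279576.
Order-1 term: 1/12 · (-3.90625e-08 − (-2.48369e-05)) = 2.06648e-06.
Partial sum through k=1: 0.000281642.
Order-2 term: −1/720 · (-7.32422e-10 − (-6.15790e-06)) = -8.55162e-09.
Partial sum through k=2: 0.000281634.
Order-3 term: 1/30240 · (-2.56348e-11 − (-2.84994e-06)) = 9.42431e-11.
Partial sum through k=3: 0.000281634.
Order-4 term: −1/1209600 · (-1.44196e-12 − (-2.11979e-06)) = -1.75247e-12.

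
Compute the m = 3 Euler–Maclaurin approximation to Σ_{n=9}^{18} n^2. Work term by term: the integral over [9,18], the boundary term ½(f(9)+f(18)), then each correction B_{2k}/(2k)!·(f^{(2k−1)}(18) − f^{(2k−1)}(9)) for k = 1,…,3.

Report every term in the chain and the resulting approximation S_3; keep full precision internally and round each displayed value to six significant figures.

Integral: ∫_9^18 x^2 dx = 1701.00.
Boundary: ½(f(9) + f(18)) = ½(81.0000 + 324.000) = 202.500.
So far: 1903.50.
Correction k=1: B_{2}/2! · (f^{(1)}(18) − f^{(1)}(9)) = 1/12 · (36.0000 − 18.0000) = 1.50000.
Partial sum through k=1: 1905.00.
Correction k=2: B_{4}/4! · (f^{(3)}(18) − f^{(3)}(9)) = −1/720 · (0.00000 − 0.00000) = 0.00000.
Partial sum through k=2: 1905.00.
Correction k=3: B_{6}/6! · (f^{(5)}(18) − f^{(5)}(9)) = 1/30240 · (0.00000 − 0.00000) = 0.00000.

S_3 ≈ 1905.00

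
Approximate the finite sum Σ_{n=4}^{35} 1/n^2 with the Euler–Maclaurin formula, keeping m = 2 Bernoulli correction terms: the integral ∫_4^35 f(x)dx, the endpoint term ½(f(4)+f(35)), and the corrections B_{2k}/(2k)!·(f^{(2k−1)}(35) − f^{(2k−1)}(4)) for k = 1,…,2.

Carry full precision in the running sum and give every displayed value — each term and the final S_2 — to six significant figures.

S_2 ≈ 0.255654

∫_4^35 1/x^2 dx evaluates to 0.221429.
½[f(4) + f(35)] = ½[0.0625000 + 0.000816327] = 0.0316582.
Integral + boundary = 0.253087.
k=1: B_{2}/(2)! × [f^{(1)}(35) − f^{(1)}(4)] = 1/12 × (-4.66472e-05 − (-0.0312500)) = 0.00260028.
After k=1: 0.255687.
k=2: B_{4}/(4)! × [f^{(3)}(35) − f^{(3)}(4)] = −1/720 × (-4.56952e-07 − (-0.0234375)) = -3.25514e-05.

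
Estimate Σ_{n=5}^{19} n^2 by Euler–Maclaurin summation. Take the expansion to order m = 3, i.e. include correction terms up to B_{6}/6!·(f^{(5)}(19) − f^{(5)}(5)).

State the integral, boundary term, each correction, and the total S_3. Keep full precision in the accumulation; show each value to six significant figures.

Integral: ∫_5^19 x^2 dx = 2244.67.
Boundary: ½(f(5) + f(19)) = ½(25.0000 + 361.000) = 193.000.
So far: 2437.67.
Order-1 term: 1/12 · (38.0000 − 10.0000) = 2.33333.
After k=1: 2440.00.
Order-2 term: −1/720 · (0.00000 − 0.00000) = 0.00000.
After k=2: 2440.00.
Order-3 term: 1/30240 · (0.00000 − 0.00000) = 0.00000.

S_3 ≈ 2440.00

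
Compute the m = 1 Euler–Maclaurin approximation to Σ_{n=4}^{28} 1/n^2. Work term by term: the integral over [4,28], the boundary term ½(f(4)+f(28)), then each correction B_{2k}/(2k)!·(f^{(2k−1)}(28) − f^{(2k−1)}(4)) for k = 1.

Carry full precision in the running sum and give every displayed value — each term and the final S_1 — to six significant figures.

The integral term ∫_4^28 1/x^2 dx = 0.214286.
Boundary: ½(f(4) + f(28)) = ½(0.0625000 + 0.00127551) = 0.0318878.
Integral + boundary = 0.246173.
Correction k=1: B_{2}/2! · (f^{(1)}(28) − f^{(1)}(4)) = 1/12 · (-9.11079e-05 − (-0.0312500)) = 0.00259657.

S_1 ≈ 0.248770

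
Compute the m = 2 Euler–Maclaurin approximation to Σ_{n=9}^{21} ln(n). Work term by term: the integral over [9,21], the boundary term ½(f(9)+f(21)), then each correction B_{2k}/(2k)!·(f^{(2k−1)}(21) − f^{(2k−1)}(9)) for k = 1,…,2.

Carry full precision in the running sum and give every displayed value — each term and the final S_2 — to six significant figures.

The integral term ∫_9^21 ln(x) dx = 32.1599.
½[f(9) + f(21)] = ½[2.19722 + 3.04452] = 2.62087.
Integral + boundary = 34.7808.
Correction k=1: B_{2}/2! · (f^{(1)}(21) − f^{(1)}(9)) = 1/12 · (0.0476190 − 0.111111) = -0.00529101.
Running total after k=1: 34.7755.
Correction k=2: B_{4}/4! · (f^{(3)}(21) − f^{(3)}(9)) = −1/720 · (0.000215959 − 0.00274348) = 3.51045e-06.

S_2 ≈ 34.7755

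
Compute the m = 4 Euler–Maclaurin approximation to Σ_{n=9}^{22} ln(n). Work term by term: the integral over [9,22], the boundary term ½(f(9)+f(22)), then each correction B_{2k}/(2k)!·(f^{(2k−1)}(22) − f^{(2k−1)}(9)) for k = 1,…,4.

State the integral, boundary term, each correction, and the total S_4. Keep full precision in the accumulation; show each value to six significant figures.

S_4 ≈ 37.8666

Integral: ∫_9^22 ln(x) dx = 35.2279.
Endpoint term: (f(9) + f(22))/2 = (2.19722 + 3.09104)/2 = 2.64413.
Running total after boundary: 37.8720.
Order-1 term: 1/12 · (0.0454545 − 0.111111) = -0.00547138.
After k=1: 37.8666.
Order-2 term: −1/720 · (0.000187829 − 0.00274348) = 3.54952e-06.
After k=2: 37.8666.
Order-3 term: 1/30240 · (4.65691e-06 − 0.000406442) = -1.32865e-08.
After k=3: 37.8666.
Order-4 term: −1/1209600 · (2.88651e-07 − 0.000150534) = 1.24211e-10.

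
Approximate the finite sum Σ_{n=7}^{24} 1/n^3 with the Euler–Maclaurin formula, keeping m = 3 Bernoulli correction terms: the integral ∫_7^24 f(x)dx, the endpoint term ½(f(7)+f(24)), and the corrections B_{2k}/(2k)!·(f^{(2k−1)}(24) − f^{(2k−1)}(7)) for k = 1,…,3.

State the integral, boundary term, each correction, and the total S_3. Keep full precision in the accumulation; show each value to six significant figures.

S_3 ≈ 0.0109326

Integral: ∫_7^24 1/x^3 dx = 0.00933603.
Endpoint term: (f(7) + f(24))/2 = (0.00291545 + 7.23380e-05)/2 = 0.00149389.
Running total after boundary: 0.0108299.
Correction k=1: B_{2}/2! · (f^{(1)}(24) − f^{(1)}(7)) = 1/12 · (-9.04225e-06 − (-0.00124948)) = 0.000103370.
Partial sum through k=1: 0.0109333.
Correction k=2: B_{4}/4! · (f^{(3)}(24) − f^{(3)}(7)) = −1/720 · (-3.13967e-07 − (-0.000509992)) = -7.07886e-07.
Partial sum through k=2: 0.0109326.
Correction k=3: B_{6}/6! · (f^{(5)}(24) − f^{(5)}(7)) = 1/30240 · (-2.28934e-08 − (-0.000437136)) = 1.44548e-08.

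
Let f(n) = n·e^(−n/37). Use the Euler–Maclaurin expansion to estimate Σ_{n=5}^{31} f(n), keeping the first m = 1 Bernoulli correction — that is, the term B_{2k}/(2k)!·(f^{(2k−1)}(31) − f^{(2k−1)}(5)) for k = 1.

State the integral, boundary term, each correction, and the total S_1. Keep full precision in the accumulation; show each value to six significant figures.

S_1 ≈ 277.869

∫_5^31 x·e^(−x/37) dx evaluates to 269.036.
Boundary: ½(f(5) + f(31)) = ½(4.36799 + 13.4120) = 8.88999.
So far: 277.926.
Correction k=1: B_{2}/2! · (f^{(1)}(31) − f^{(1)}(5)) = 1/12 · (0.0701586 − 0.755544) = -0.0571155.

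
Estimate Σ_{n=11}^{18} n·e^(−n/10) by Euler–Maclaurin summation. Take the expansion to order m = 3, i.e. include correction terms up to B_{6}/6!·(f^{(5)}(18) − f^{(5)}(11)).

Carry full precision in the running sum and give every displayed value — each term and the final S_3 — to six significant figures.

S_3 ≈ 26.9295

Integral: ∫_11^18 x·e^(−x/10) dx = 23.6192.
Endpoint term: (f(11) + f(18))/2 = (3.66158 + 2.97538)/2 = 3.31848.
So far: 26.9377.
k=1: B_{2}/(2)! × [f^{(1)}(18) − f^{(1)}(11)] = 1/12 × (-0.132239 − (-0.0332871)) = -0.00824600.
Partial sum through k=1: 26.9295.
k=2: B_{4}/(4)! × [f^{(3)}(18) − f^{(3)}(11)] = −1/720 × (0.00198359 − 0.00632455) = 6.02912e-06.
Partial sum through k=2: 26.9295.
k=3: B_{6}/(6)! × [f^{(5)}(18) − f^{(5)}(11)] = 1/30240 × (5.28956e-05 − 0.000129820) = -2.54379e-09.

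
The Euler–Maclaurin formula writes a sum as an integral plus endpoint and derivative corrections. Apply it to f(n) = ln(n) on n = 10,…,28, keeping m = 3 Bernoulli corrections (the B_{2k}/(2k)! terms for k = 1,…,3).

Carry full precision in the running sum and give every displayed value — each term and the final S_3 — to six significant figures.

∫_10^28 ln(x) dx evaluates to 52.2759.
Boundary: ½(f(10) + f(28)) = ½(2.30259 + 3.33220) = 2.81739.
Running total after boundary: 55.0933.
k=1: B_{2}/(2)! × [f^{(1)}(28) − f^{(1)}(10)] = 1/12 × (0.0357143 − 0.100000) = -0.00535714.
Partial sum through k=1: 55.0879.
k=2: B_{4}/(4)! × [f^{(3)}(28) − f^{(3)}(10)] = −1/720 × (9.11079e-05 − 0.00200000) = 2.65124e-06.
Partial sum through k=2: 55.0879.
k=3: B_{6}/(6)! × [f^{(5)}(28) − f^{(5)}(10)] = 1/30240 × (1.39451e-06 − 0.000240000) = -7.89039e-09.

S_3 ≈ 55.0879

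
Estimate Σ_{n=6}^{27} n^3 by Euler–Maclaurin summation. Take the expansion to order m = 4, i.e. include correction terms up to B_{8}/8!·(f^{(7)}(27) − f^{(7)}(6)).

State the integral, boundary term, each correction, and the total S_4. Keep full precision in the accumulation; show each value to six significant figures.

S_4 ≈ 142659

∫_6^27 x^3 dx evaluates to 132536.
Endpoint term: (f(6) + f(27))/2 = (216.000 + 19683.0)/2 = 9949.50.
Running total after boundary: 142486.
k=1: B_{2}/(2)! × [f^{(1)}(27) − f^{(1)}(6)] = 1/12 × (2187.00 − 108.000) = 173.250.
After k=1: 142659.
k=2: B_{4}/(4)! × [f^{(3)}(27) − f^{(3)}(6)] = −1/720 × (6.00000 − 6.00000) = 0.00000.
After k=2: 142659.
k=3: B_{6}/(6)! × [f^{(5)}(27) − f^{(5)}(6)] = 1/30240 × (0.00000 − 0.00000) = 0.00000.
After k=3: 142659.
k=4: B_{8}/(8)! × [f^{(7)}(27) − f^{(7)}(6)] = −1/1209600 × (0.00000 − 0.00000) = 0.00000.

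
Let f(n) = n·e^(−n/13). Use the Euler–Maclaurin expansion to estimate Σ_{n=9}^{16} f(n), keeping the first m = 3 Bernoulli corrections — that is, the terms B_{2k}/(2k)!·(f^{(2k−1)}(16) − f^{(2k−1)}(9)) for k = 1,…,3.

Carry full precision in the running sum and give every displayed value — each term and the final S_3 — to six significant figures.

∫_9^16 x·e^(−x/13) dx evaluates to 33.0105.
½[f(9) + f(16)] = ½[4.50378 + 4.67309] = 4.58843.
Integral + boundary = 37.5990.
Order-1 term: 1/12 · (-0.0674003 − 0.153975) = -0.0184480.
Running total after k=1: 37.5805.
Order-2 term: −1/720 · (0.00305761 − 0.00683323) = 5.24392e-06.
Running total after k=2: 37.5805.
Order-3 term: 1/30240 · (3.85446e-05 − 7.54755e-05) = -1.22126e-09.

S_3 ≈ 37.5805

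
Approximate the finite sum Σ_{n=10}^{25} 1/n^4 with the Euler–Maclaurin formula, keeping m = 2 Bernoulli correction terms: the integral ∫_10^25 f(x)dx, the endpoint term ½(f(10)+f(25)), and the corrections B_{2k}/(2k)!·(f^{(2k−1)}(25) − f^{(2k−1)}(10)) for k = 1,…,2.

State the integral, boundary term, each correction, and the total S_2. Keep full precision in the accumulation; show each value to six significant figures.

Integral: ∫_10^25 1/x^4 dx = 0.000312000.
Boundary: ½(f(10) + f(25)) = ½(0.000100000 + 2.56000e-06) = 5.12800e-05.
So far: 0.000363280.
Order-1 term: 1/12 · (-4.09600e-07 − (-4.00000e-05)) = 3.29920e-06.
Running total after k=1: 0.000366579.
Order-2 term: −1/720 · (-1.96608e-08 − (-1.20000e-05)) = -1.66394e-08.

S_2 ≈ 0.000366563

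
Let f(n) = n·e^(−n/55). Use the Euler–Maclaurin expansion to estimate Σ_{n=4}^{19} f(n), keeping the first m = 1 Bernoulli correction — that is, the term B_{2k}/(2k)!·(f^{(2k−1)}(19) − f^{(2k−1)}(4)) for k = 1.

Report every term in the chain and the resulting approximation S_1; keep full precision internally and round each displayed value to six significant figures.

S_1 ≈ 144.782

∫_4^19 x·e^(−x/55) dx evaluates to 136.231.
Endpoint term: (f(4) + f(19))/2 = (3.71942 + 13.4501)/2 = 8.58474.
Running total after boundary: 144.815.
Order-1 term: 1/12 · (0.463352 − 0.862229) = -0.0332397.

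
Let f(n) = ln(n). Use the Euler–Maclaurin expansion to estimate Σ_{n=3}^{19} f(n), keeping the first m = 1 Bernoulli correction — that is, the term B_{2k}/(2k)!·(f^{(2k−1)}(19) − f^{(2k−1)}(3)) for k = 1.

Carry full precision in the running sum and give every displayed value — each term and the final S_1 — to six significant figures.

S_1 ≈ 38.6466

∫_3^19 ln(x) dx evaluates to 36.6485.
½[f(3) + f(19)] = ½[1.09861 + 2.94444] = 2.02153.
Integral + boundary = 38.6700.
Correction k=1: B_{2}/2! · (f^{(1)}(19) − f^{(1)}(3)) = 1/12 · (0.0526316 − 0.333333) = -0.0233918.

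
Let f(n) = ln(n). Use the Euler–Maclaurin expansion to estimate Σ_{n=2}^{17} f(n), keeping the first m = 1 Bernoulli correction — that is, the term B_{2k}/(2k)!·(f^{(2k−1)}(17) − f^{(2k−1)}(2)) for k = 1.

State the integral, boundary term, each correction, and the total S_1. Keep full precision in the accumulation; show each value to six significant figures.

Integral: ∫_2^17 ln(x) dx = 31.7783.
Endpoint term: (f(2) + f(17))/2 = (0.693147 + 2.83321)/2 = 1.76318.
So far: 33.5415.
Order-1 term: 1/12 · (0.0588235 − 0.500000) = -0.0367647.

S_1 ≈ 33.5047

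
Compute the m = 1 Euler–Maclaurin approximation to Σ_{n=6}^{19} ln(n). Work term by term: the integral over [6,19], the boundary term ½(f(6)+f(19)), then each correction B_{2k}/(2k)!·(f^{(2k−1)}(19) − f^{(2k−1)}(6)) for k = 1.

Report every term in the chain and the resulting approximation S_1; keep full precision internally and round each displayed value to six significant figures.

S_1 ≈ 34.5524

The integral term ∫_6^19 ln(x) dx = 32.1938.
Endpoint term: (f(6) + f(19))/2 = (1.79176 + 2.94444)/2 = 2.36810.
Running total after boundary: 34.5619.
k=1: B_{2}/(2)! × [f^{(1)}(19) − f^{(1)}(6)] = 1/12 × (0.0526316 − 0.166667) = -0.00950292.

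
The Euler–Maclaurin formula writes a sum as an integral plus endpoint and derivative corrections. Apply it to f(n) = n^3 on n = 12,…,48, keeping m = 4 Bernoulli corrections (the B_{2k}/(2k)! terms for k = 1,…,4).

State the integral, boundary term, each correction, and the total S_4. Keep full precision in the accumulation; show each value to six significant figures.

Integral: ∫_12^48 x^3 dx = 1.32192e+06.
Boundary: ½(f(12) + f(48)) = ½(1728.00 + 110592) = 56160.0.
So far: 1.37808e+06.
k=1: B_{2}/(2)! × [f^{(1)}(48) − f^{(1)}(12)] = 1/12 × (6912.00 − 432.000) = 540.000.
Partial sum through k=1: 1.37862e+06.
k=2: B_{4}/(4)! × [f^{(3)}(48) − f^{(3)}(12)] = −1/720 × (6.00000 − 6.00000) = 0.00000.
Partial sum through k=2: 1.37862e+06.
k=3: B_{6}/(6)! × [f^{(5)}(48) − f^{(5)}(12)] = 1/30240 × (0.00000 − 0.00000) = 0.00000.
Partial sum through k=3: 1.37862e+06.
k=4: B_{8}/(8)! × [f^{(7)}(48) − f^{(7)}(12)] = −1/1209600 × (0.00000 − 0.00000) = 0.00000.

S_4 ≈ 1.37862e+06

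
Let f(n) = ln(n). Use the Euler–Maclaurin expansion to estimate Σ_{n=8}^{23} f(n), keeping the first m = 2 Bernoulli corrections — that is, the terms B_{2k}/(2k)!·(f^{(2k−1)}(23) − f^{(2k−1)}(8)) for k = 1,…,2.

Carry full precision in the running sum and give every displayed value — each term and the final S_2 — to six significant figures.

S_2 ≈ 43.0815

∫_8^23 ln(x) dx evaluates to 40.4808.
Endpoint term: (f(8) + f(23))/2 = (2.07944 + 3.13549)/2 = 2.60747.
Integral + boundary = 43.0883.
Order-1 term: 1/12 · (0.0434783 − 0.125000) = -0.00679348.
After k=1: 43.0815.
Order-2 term: −1/720 · (0.000164379 − 0.00390625) = 5.19704e-06.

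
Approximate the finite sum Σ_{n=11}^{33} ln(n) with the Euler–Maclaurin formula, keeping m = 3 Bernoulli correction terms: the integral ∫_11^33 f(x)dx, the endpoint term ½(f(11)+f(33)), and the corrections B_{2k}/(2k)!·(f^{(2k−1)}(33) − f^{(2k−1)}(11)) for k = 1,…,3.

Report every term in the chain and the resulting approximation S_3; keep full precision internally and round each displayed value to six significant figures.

The integral term ∫_11^33 ln(x) dx = 67.0079.
Boundary: ½(f(11) + f(33)) = ½(2.39790 + 3.49651) = 2.94720.
Running total after boundary: 69.9551.
Correction k=1: B_{2}/2! · (f^{(1)}(33) − f^{(1)}(11)) = 1/12 · (0.0303030 − 0.0909091) = -0.00505051.
After k=1: 69.9501.
Correction k=2: B_{4}/4! · (f^{(3)}(33) − f^{(3)}(11)) = −1/720 · (5.56529e-05 − 0.00150263) = 2.00969e-06.
After k=2: 69.9501.
Correction k=3: B_{6}/6! · (f^{(5)}(33) − f^{(5)}(11)) = 1/30240 · (6.13256e-07 − 0.000149021) = -4.90767e-09.

S_3 ≈ 69.9501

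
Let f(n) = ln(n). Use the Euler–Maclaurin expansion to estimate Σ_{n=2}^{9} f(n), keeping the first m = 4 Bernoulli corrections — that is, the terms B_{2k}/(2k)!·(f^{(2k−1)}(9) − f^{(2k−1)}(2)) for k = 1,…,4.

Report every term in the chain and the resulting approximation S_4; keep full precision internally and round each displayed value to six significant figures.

S_4 ≈ 12.8018

∫_2^9 ln(x) dx evaluates to 11.3887.
Boundary: ½(f(2) + f(9)) = ½(0.693147 + 2.19722) = 1.44519.
Running total after boundary: 12.8339.
Correction k=1: B_{2}/2! · (f^{(1)}(9) − f^{(1)}(2)) = 1/12 · (0.111111 − 0.500000) = -0.0324074.
Partial sum through k=1: 12.8015.
Correction k=2: B_{4}/4! · (f^{(3)}(9) − f^{(3)}(2)) = −1/720 · (0.00274348 − 0.250000) = 0.000343412.
Partial sum through k=2: 12.8018.
Correction k=3: B_{6}/6! · (f^{(5)}(9) − f^{(5)}(2)) = 1/30240 · (0.000406442 − 0.750000) = -2.47881e-05.
Partial sum through k=3: 12.8018.
Correction k=4: B_{8}/8! · (f^{(7)}(9) − f^{(7)}(2)) = −1/1209600 · (0.000150534 − 5.62500) = 4.65017e-06.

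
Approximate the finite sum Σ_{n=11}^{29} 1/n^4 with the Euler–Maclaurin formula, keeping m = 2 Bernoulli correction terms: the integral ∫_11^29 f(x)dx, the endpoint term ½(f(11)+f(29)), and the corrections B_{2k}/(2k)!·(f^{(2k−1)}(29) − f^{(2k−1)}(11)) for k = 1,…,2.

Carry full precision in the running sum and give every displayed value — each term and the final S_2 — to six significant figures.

Integral: ∫_11^29 1/x^4 dx = 0.000236771.
Boundary: ½(f(11) + f(29)) = ½(6.83013e-05 + 1.41387e-06) = 3.48576e-05.
Running total after boundary: 0.000271629.
Correction k=1: B_{2}/2! · (f^{(1)}(29) − f^{(1)}(11)) = 1/12 · (-1.95016e-07 − (-2.48369e-05)) = 2.05349e-06.
Partial sum through k=1: 0.000273682.
Correction k=2: B_{4}/4! · (f^{(3)}(29) − f^{(3)}(11)) = −1/720 · (-6.95657e-09 − (-6.15790e-06)) = -8.54297e-09.

S_2 ≈ 0.000273673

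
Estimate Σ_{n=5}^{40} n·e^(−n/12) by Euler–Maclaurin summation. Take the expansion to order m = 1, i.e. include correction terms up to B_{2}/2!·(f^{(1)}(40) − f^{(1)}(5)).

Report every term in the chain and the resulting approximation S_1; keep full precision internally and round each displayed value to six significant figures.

Integral: ∫_5^40 x·e^(−x/12) dx = 112.225.
Boundary: ½(f(5) + f(40)) = ½(3.29620 + 1.42696) = 2.36158.
So far: 114.586.
k=1: B_{2}/(2)! × [f^{(1)}(40) − f^{(1)}(5)] = 1/12 × (-0.0832393 − 0.384557) = -0.0389830.

S_1 ≈ 114.547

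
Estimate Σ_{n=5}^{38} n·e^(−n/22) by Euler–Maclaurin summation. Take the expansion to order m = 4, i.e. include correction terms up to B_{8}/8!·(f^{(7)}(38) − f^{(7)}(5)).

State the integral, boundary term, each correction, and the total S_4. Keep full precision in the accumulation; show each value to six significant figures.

S_4 ≈ 243.895

∫_5^38 x·e^(−x/22) dx evaluates to 238.587.
Endpoint term: (f(5) + f(38))/2 = (3.98352 + 6.75521)/2 = 5.36936.
So far: 243.957.
Order-1 term: 1/12 · (-0.129286 − 0.615634) = -0.0620767.
After k=1: 243.895.
Order-2 term: −1/720 · (0.000467461 − 0.00456414) = 5.68983e-06.
After k=2: 243.895.
Order-3 term: 1/30240 · (2.48356e-06 − 1.62320e-05) = -4.54645e-10.
After k=3: 243.895.
Order-4 term: −1/1209600 · (8.26712e-09 − 4.75909e-08) = 3.25098e-14.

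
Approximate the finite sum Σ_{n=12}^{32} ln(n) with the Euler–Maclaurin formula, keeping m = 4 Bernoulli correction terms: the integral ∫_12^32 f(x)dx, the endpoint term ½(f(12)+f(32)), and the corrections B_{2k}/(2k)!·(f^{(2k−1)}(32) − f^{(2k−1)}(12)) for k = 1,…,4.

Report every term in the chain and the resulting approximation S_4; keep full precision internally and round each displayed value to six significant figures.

Integral: ∫_12^32 ln(x) dx = 61.0847.
Endpoint term: (f(12) + f(32))/2 = (2.48491 + 3.46574)/2 = 2.97532.
So far: 64.0600.
Correction k=1: B_{2}/2! · (f^{(1)}(32) − f^{(1)}(12)) = 1/12 · (0.0312500 − 0.0833333) = -0.00434028.
After k=1: 64.0557.
Correction k=2: B_{4}/4! · (f^{(3)}(32) − f^{(3)}(12)) = −1/720 · (6.10352e-05 − 0.00115741) = 1.52274e-06.
After k=2: 64.0557.
Correction k=3: B_{6}/6! · (f^{(5)}(32) − f^{(5)}(12)) = 1/30240 · (7.15256e-07 − 9.64506e-05) = -3.16585e-09.
After k=3: 64.0557.
Correction k=4: B_{8}/8! · (f^{(7)}(32) − f^{(7)}(12)) = −1/1209600 · (2.09548e-08 − 2.00939e-05) = 1.65947e-11.

S_4 ≈ 64.0557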